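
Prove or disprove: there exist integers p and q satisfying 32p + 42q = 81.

Any value of 32p + 42q is a multiple of gcd(32, 42) = 2.
However 81 leaves remainder 1 on division by 2.
Therefore 32p + 42q = 81 has no solution in integers.

There are no such integers.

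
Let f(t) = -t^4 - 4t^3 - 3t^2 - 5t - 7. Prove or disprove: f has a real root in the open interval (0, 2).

No.

The endpoint values f(0) = -7 and f(2) = -77 are both negative. Claim: f(t) < 0 for every t in (0, 2).
Every nonzero coefficient of f(t) = -t^4 - 4t^3 - 3t^2 - 5t - 7 is negative; for t > 0 each term then has that sign, and the constant term -7 is strictly negative.
So f is strictly negative on (0, 2); no root exists in the interval.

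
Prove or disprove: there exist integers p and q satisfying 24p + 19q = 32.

24 and 19 are coprime, so 24p + 19q ranges over all of ℤ.
Euclidean algorithm: 24 = 1·19 + 5, 19 = 3·5 + 4, 5 = 1·4 + 1, 4 = 4·1 + 0.
Unwinding: 1 = 5 − 1·4 = 5 − (19 − 3·5) = −19 + 4·5 = −19 + 4·(24 − 1·19) = 4·24 − 5·19, i.e. 24·4 + 19·(-5) = 1.
Multiplying through by 32: p = 4·32 = 128, q = (-5)·32 = -160 is a solution.
Subtracting 6·19 from p and adding 6·24 to q gives the tidier solution (14, -16).
Check: 24·14 + 19·(-16) = 336 − 304 = 32. ✓

p = 14, q = -16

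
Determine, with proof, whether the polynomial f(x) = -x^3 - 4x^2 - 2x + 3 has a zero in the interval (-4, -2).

f(-4) = 11 and f(-2) = -1, which have opposite signs.
As a polynomial, f is continuous on every closed interval.
By the Intermediate Value Theorem f must vanish at some point of (-4, -2).

Such a root exists.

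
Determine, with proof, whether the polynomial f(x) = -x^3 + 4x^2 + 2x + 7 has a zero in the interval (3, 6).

f(3) = 22 and f(6) = -53, which have opposite signs.
f is continuous everywhere (it is a polynomial), in particular on [3, 6].
By the Intermediate Value Theorem f must vanish at some point of (3, 6).

Yes, f has a root in the interval.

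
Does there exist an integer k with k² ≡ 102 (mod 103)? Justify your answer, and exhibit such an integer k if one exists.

103 is prime, so by Euler's criterion 102 is a square mod 103 iff 102^((103−1)/2) = 102^51 ≡ 1 (mod 103).
Squaring successively (mod 103): 102^2 = 10404 ≡ 1; 102^4 ≡ 1² = 1 ≡ 1; 102^8 ≡ 1² = 1 ≡ 1; 102^16 ≡ 1² = 1 ≡ 1; 102^32 ≡ 1² = 1 ≡ 1.
Since 51 = 32 + 16 + 2 + 1, 102^51 ≡ 1 · 1 · 1 · 102; multiplying out mod 103: 1·1 = 1 ≡ 1, then 1·1 = 1 ≡ 1, then 1·102 = 102 ≡ 102. Thus 102^51 ≡ 102 ≡ −1 (mod 103).
The value −1 means 102 is a non-residue modulo 103, so k² ≡ 102 (mod 103) is impossible.

No such integer exists.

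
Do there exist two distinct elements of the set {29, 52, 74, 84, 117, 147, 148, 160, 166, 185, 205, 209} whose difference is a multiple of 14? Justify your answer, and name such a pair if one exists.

Residues mod 14: 29↦1, 52↦10, 74↦4, 84↦0, 117↦5, 147↦7, 148↦8, 160↦6, 166↦12, 185↦3, 205↦9, 209↦13.
All 12 residues are distinct, so no two elements differ by a multiple of 14.

No such pair exists.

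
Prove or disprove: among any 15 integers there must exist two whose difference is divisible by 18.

No, the set {31, 32, 33, 34, 35, 36, 37, 38, 39, 40, 41, 42, 43, 44, 45} is a counterexample.

Consider the 15 integers 31, 32, …, 45. They lie in distinct residue classes modulo 18, since 15 ≤ 18.
Any two of them differ by at most 14 < 18 and by at least 1, so no difference is a multiple of 18.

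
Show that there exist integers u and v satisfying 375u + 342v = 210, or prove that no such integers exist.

u = 110, v = -120

gcd(375, 342) = 3, and 3 divides 210, so integer solutions exist.
Dividing through by 3 reduces the equation to 125u + 114v = 70.
Euclidean algorithm: 125 = 1·114 + 11, 114 = 10·11 + 4, 11 = 2·4 + 3, 4 = 1·3 + 1, 3 = 3·1 + 0.
Unwinding: 1 = 4 − 1·3 = 4 − (11 − 2·4) = −11 + 3·4 = −11 + 3·(114 − 10·11) = 3·114 − 31·11 = 3·114 − 31·(125 − 1·114) = −31·125 + 34·114, i.e. 125·(-31) + 114·34 = 1.
Times 70: 125·(-2170) + 114·2380 = 70, so (-2170, 2380) solves it.
The general solution is u = -2170 + 114k, v = 2380 − 125k; taking k = 20 gives the smaller pair u = 110, v = -120.
Indeed 375·110 + 342·(-120) = 41250 − 41040 = 210.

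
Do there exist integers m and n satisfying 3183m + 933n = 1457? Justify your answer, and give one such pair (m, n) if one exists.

No, no such integers exist.

Any value of 3183m + 933n is a multiple of gcd(3183, 933) = 3.
However 1457 leaves remainder 2 on division by 3.
Therefore 3183m + 933n = 1457 has no solution in integers.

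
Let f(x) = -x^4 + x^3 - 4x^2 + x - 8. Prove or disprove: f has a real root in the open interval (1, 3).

The endpoint values f(1) = -11 and f(3) = -95 are both negative. Claim: f(x) < 0 for every x in (1, 3).
Shift to the endpoint 1: with x = 1 + u (0 < u < 2), one computes f(1 + u) = -u^4 - 3u^3 - 7u^2 - 8u - 11.
The nonzero coefficients here are all negative, so for u > 0 every term is negative (or zero), and the constant term -11 is strictly negative.
Therefore f(x) < 0 throughout (1, 3), and f has no zero there.

f has no root in that interval.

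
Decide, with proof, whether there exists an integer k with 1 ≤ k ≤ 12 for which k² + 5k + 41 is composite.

At k = 2: 2² + 5·2 + 41 = 55 = 5·11, which is composite.

k = 2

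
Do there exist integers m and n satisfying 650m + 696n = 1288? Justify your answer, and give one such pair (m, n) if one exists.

Every value of 650m + 696n is a multiple of gcd(650, 696) = 2; since 2 ∣ 1288, solutions exist.
Dividing through by 2 reduces the equation to 325m + 348n = 644.
Euclidean algorithm: 348 = 1·325 + 23, 325 = 14·23 + 3, 23 = 7·3 + 2, 3 = 1·2 + 1, 2 = 2·1 + 0.
Back-substituting, 1 = 3 − 1·2 = 3 − (23 − 7·3) = −23 + 8·3 = −23 + 8·(325 − 14·23) = 8·325 − 113·23 = 8·325 − 113·(348 − 1·325) = −113·348 + 121·325; that is, 325·121 + 348·(-113) = 1.
Multiplying through by 644: m = 121·644 = 77924, n = (-113)·644 = -72772 is a solution.
Subtracting 223·348 from m and adding 223·325 to n gives the tidier solution (320, -297).
Check: 650·320 + 696·(-297) = 208000 − 206712 = 1288. ✓

m = 320, n = -297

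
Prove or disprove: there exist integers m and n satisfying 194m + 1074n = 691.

No, no such integers exist.

Both 194 and 1074 are divisible by gcd(194, 1074) = 2, hence so is any combination 194m + 1074n.
However 691 leaves remainder 1 on division by 2.
So the equation is unsolvable over ℤ.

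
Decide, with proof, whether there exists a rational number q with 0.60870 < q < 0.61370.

q = 11/18

Look for a denominator N such that an integer falls strictly between N·0.60870 and N·0.61370. N = 18 works: 18·0.60870 = 10.95660 < 11 < 11.04660 = 18·0.61370.
Dividing back, 0.60870 < 11/18 < 0.61370, and 11/18 is rational.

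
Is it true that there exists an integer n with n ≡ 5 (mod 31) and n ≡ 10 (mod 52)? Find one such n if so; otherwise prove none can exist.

The moduli 31 and 52 are coprime, so by the Chinese Remainder Theorem a unique solution modulo 1612 exists.
Any solution of the first congruence is n = 5 + 31t; substituting into the second, 31t ≡ 10 − 5 ≡ 5 (mod 52).
Since 31·47 = 1457 = 28·52 + 1, the inverse of 31 mod 52 is 47.
Therefore t ≡ 47·5 = 235 ≡ 27 (mod 52).
Taking t = 27 gives n = 5 + 31·27 = 842.
Verify: 842 = 27·31 + 5 and 842 = 16·52 + 10. ✓

n = 842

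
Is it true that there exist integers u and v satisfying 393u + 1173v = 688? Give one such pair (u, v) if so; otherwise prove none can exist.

Any value of 393u + 1173v is a multiple of gcd(393, 1173) = 3.
But 688 = 3·229 + 1, so 3 ∤ 688.
Therefore 393u + 1173v = 688 has no solution in integers.

No such integers exist.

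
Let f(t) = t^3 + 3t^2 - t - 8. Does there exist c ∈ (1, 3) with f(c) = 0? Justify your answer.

Yes, f has a root in the interval.

f(1) = -5 and f(3) = 43, which have opposite signs.
Since f is a polynomial it is continuous on [1, 3].
So by the Intermediate Value Theorem there is a c strictly between 1 and 3 with f(c) = 0.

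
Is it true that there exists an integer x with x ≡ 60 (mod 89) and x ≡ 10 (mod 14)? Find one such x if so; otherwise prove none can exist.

x = 416

gcd(89, 14) = 1, so the Chinese Remainder Theorem guarantees exactly one residue class mod 1246 satisfying both.
Any solution of the first congruence is x = 60 + 89t; substituting into the second, 89t ≡ 10 − 60 ≡ 6 (mod 14).
89 ≡ 5 (mod 14), so this reads 5t ≡ 6 (mod 14). To invert 5 modulo 14: 14 = 2·5 + 4, 5 = 1·4 + 1, 4 = 4·1 + 0, and unwinding, 1 = 5 − 1·4 = 5 − (14 − 2·5) = −14 + 3·5. Thus 5⁻¹ ≡ 3 (mod 14).
Therefore t ≡ 3·6 = 18 ≡ 4 (mod 14).
With t = 4: x = 60 + 89·4 = 416.
Indeed 416 ≡ 60 (mod 89) and 416 ≡ 10 (mod 14).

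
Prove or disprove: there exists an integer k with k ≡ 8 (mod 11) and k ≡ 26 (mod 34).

The moduli 11 and 34 are coprime, so by the Chinese Remainder Theorem a unique solution modulo 374 exists.
Any solution of the first congruence is k = 8 + 11t; substituting into the second, 11t ≡ 26 − 8 ≡ 18 (mod 34).
Note 11·31 = 341 ≡ 1 (mod 34) (as 341 − 1 = 10·34), so 11⁻¹ ≡ 31.
Multiplying by 31: t ≡ 31·18 = 558 ≡ 14 (mod 34).
With t = 14: k = 8 + 11·14 = 162.
Indeed 162 ≡ 8 (mod 11) and 162 ≡ 26 (mod 34).

k = 162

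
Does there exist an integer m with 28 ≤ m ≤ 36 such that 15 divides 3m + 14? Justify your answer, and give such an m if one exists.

At m = 28, 3·28 + 14 = 98 ≡ 8 (mod 15), and each step in m adds 3, giving residues 8, 11, 14, 2, 5, 8, 11, 14, 2 for m = 28, 29, …, 36.
None is 0, so 15 never divides 3m + 14 on this range.

There is no such integer m in that range.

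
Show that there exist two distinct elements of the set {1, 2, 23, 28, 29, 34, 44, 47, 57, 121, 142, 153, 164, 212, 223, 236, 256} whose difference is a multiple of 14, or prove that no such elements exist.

Both 1 and 29 leave remainder 1 on division by 14; their difference 28 = 2·14 is a multiple of 14.

Yes: 1 and 29.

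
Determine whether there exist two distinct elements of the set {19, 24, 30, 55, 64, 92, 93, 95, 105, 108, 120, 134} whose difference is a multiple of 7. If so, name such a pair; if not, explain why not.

24 mod 7 = 3 and 108 mod 7 = 3, so 108 − 24 = 84 = 12·7.

24 and 108 are such a pair.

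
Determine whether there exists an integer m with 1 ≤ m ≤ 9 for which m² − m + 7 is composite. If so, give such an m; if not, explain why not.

At m = 8: 8² − 8 + 7 = 63 = 3·21, which is composite.

m = 8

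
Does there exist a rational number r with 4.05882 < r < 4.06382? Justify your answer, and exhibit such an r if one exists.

r = 65/16

Multiplying by 16: 16·4.05882 = 64.94112 and 16·4.06382 = 65.02112, so the integer 65 lies strictly between them.
Hence 65/16 is a rational number with 4.05882 < 65/16 < 4.06382.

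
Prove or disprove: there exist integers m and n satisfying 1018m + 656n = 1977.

No such integers exist.

Any value of 1018m + 656n is a multiple of gcd(1018, 656) = 2.
But 1977 is not a multiple of 2 (it leaves remainder 1).
Therefore 1018m + 656n = 1977 has no solution in integers.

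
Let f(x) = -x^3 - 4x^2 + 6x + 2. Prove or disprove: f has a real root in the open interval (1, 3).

f(1) = 3 and f(3) = -43, which have opposite signs.
Since f is a polynomial it is continuous on [1, 3].
By the Intermediate Value Theorem f must vanish at some point of (1, 3).

Yes, f has a root in the interval.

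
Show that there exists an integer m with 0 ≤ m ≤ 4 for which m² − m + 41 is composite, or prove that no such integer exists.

The values for m = 0, 1, …, 4 are 41, 41, 43, 47, 53, and each of these is prime.
So no value in the range makes the expression composite.

No, no such integer m in that range exists.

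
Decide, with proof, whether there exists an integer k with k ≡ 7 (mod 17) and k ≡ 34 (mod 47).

The moduli 17 and 47 are coprime, so by the Chinese Remainder Theorem a unique solution modulo 799 exists.
Write k = 7 + 17t and require 7 + 17t ≡ 34 (mod 47), i.e. 17t ≡ 27 (mod 47).
Invert 17 mod 47 by the Euclidean algorithm: 47 = 2·17 + 13, 17 = 1·13 + 4, 13 = 3·4 + 1, 4 = 4·1 + 0; back-substituting, 1 = 13 − 3·4 = 13 − 3·(17 − 1·13) = −3·17 + 4·13 = −3·17 + 4·(47 − 2·17) = 4·47 − 11·17. Hence 17·(-11) ≡ 1, so 17⁻¹ ≡ -11 ≡ 36 (mod 47).
Therefore t ≡ 36·27 = 972 ≡ 32 (mod 47).
Taking t = 32 gives k = 7 + 17·32 = 551.
Check: 551 mod 17 = 7, 551 mod 47 = 34. ✓

k = 551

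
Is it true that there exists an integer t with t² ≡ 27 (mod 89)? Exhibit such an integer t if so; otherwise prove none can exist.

Apply Euler's criterion with the prime 89: 27 is a quadratic residue iff 27^44 ≡ 1 (mod 89), and a non-residue iff it is ≡ −1.
Squaring successively (mod 89): 27^2 = 729 ≡ 17; 27^4 ≡ 17² = 289 ≡ 22; 27^8 ≡ 22² = 484 ≡ 39; 27^16 ≡ 39² = 1521 ≡ 8; 27^32 ≡ 8² = 64 ≡ 64.
Since 44 = 32 + 8 + 4, 27^44 ≡ 64 · 39 · 22; multiplying out mod 89: 64·39 = 2496 ≡ 4, then 4·22 = 88 ≡ 88. Thus 27^44 ≡ 88 ≡ −1 (mod 89).
By Euler's criterion 27 is a quadratic non-residue mod 89: no t satisfies t² ≡ 27 (mod 89).

No, no such integer exists.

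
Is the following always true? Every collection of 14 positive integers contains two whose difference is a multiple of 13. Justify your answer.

There are exactly 13 possible remainders on division by 13.
Placing 14 integers into 13 classes, some class receives at least two — say a and b.
Equal remainders mean a − b ≡ 0 (mod 13), so 13 divides their difference.

Yes, this is always true.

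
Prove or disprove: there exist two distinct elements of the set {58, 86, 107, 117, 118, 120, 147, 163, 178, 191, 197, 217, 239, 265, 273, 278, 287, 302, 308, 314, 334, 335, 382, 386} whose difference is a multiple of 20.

58 and 118 are such a pair.

Reduce each element mod 20: 58↦18, 86↦6, 107↦7, 117↦17, 118↦18, 120↦0, 147↦7, 163↦3, 178↦18, 191↦11, 197↦17, 217↦17, 239↦19, 265↦5, 273↦13, 278↦18, 287↦7, 302↦2, 308↦8, 314↦14, 334↦14, 335↦15, 382↦2, 386↦6. The residue 18 repeats (at 58 and 118), and 118 − 58 = 60 = 3·20.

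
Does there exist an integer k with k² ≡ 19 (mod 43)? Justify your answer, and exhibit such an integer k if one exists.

There is no such integer.

Apply Euler's criterion with the prime 43: 19 is a quadratic residue iff 19^21 ≡ 1 (mod 43), and a non-residue iff it is ≡ −1.
Repeated squaring mod 43: 19^2 = 361 ≡ 17; 19^4 ≡ 17² = 289 ≡ 31; 19^8 ≡ 31² = 961 ≡ 15; 19^16 ≡ 15² = 225 ≡ 10.
Since 21 = 16 + 4 + 1, 19^21 ≡ 10 · 31 · 19; multiplying out mod 43: 10·31 = 310 ≡ 9, then 9·19 = 171 ≡ 42. Thus 19^21 ≡ 42 ≡ −1 (mod 43).
By Euler's criterion 19 is a quadratic non-residue mod 43: no k satisfies k² ≡ 19 (mod 43).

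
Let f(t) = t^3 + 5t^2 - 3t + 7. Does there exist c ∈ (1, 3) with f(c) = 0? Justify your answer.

f has no root in that interval.

f(1) = 10 and f(3) = 70, both positive, so a sign-change argument is unavailable; we show f keeps this sign on the whole interval.
Substitute t = 1 + u, where 0 < u < 2 on the interval. Expanding, f(1 + u) = u^3 + 8u^2 + 10u + 10.
The nonzero coefficients here are all positive, so for u > 0 every term is positive (or zero), and the constant term 10 is strictly positive.
So f is strictly positive on (1, 3); no root exists in the interval.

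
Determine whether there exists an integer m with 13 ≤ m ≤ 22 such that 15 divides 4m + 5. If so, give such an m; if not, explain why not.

There is no such integer m in that range.

At m = 13, 4·13 + 5 = 57 ≡ 12 (mod 15), and each step in m adds 4, giving residues 12, 1, 5, 9, 13, 2, 6, 10, 14, 3 for m = 13, 14, …, 22.
Since 0 is absent from this list, 15 ∤ 4m + 5 for every m with 13 ≤ m ≤ 22.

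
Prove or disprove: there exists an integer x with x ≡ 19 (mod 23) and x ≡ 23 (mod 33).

x = 617

The moduli 23 and 33 are coprime, so by the Chinese Remainder Theorem a unique solution modulo 759 exists.
Any solution of the first congruence is x = 19 + 23t; substituting into the second, 23t ≡ 23 − 19 ≡ 4 (mod 33).
To invert 23 modulo 33: 33 = 1·23 + 10, 23 = 2·10 + 3, 10 = 3·3 + 1, 3 = 3·1 + 0, and unwinding, 1 = 10 − 3·3 = 10 − 3·(23 − 2·10) = −3·23 + 7·10 = −3·23 + 7·(33 − 1·23) = 7·33 − 10·23. Thus 23⁻¹ ≡ -10 ≡ 23 (mod 33).
Therefore t ≡ 23·4 = 92 ≡ 26 (mod 33).
With t = 26: x = 19 + 23·26 = 617.
Check: 617 mod 23 = 19, 617 mod 33 = 23. ✓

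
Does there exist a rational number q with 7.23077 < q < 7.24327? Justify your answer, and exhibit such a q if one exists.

Multiplying by 17: 17·7.23077 = 122.92309 and 17·7.24327 = 123.13559, so the integer 123 lies strictly between them.
So q = 123/17 works: it is a ratio of integers, and dividing 17·7.23077 < 123 < 17·7.24327 through by 17 gives 7.23077 < 123/17 < 7.24327.

q = 123/17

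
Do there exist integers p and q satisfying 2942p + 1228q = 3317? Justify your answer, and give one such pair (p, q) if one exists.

Both 2942 and 1228 are divisible by gcd(2942, 1228) = 2, hence so is any combination 2942p + 1228q.
However 3317 leaves remainder 1 on division by 2.
Hence no integers p, q satisfy the equation.

There are no such integers.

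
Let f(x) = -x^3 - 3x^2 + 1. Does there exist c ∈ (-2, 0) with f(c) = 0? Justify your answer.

Such a root exists.

f(-2) = -3 and f(0) = 1, which have opposite signs.
Since f is a polynomial it is continuous on [-2, 0].
The Intermediate Value Theorem then guarantees some c ∈ (-2, 0) with f(c) = 0.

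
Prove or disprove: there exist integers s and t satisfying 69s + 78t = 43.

Both 69 and 78 are divisible by gcd(69, 78) = 3, hence so is any combination 69s + 78t.
But 43 = 3·14 + 1, so 3 ∤ 43.
Hence no integers s, t satisfy the equation.

There are no such integers.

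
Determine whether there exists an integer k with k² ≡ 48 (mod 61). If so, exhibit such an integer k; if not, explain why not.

k = 32 works: 32² = 1024, and 1024 − 48 = 976 = 16·61.

k = 32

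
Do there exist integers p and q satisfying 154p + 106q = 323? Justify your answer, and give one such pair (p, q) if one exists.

No such integers exist.

gcd(154, 106) = 2, so every integer of the form 154p + 106q is a multiple of 2.
However 323 leaves remainder 1 on division by 2.
So the equation is unsolvable over ℤ.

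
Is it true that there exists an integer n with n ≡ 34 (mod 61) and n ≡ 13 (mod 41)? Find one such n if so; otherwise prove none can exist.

n = 95

Since 61 and 41 share no common factor, CRT says the pair of congruences has a solution (unique mod 2501).
Any solution of the first congruence is n = 34 + 61t; substituting into the second, 61t ≡ 13 − 34 ≡ 20 (mod 41).
61 ≡ 20 (mod 41), so this reads 20t ≡ 20 (mod 41). Since 20·39 = 780 = 19·41 + 1, the inverse of 20 mod 41 is 39.
Therefore t ≡ 39·20 = 780 ≡ 1 (mod 41).
With t = 1: n = 34 + 61·1 = 95.
Indeed 95 ≡ 34 (mod 61) and 95 ≡ 13 (mod 41).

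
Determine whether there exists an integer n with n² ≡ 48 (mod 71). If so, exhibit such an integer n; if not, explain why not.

n = 30 works: 30² = 900, and 900 − 48 = 852 = 12·71.

n = 30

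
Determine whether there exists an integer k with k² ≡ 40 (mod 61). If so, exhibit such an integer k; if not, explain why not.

No such integer exists.

Apply Euler's criterion with the prime 61: 40 is a quadratic residue iff 40^30 ≡ 1 (mod 61), and a non-residue iff it is ≡ −1.
Repeated squaring mod 61: 40^2 = 1600 ≡ 14; 40^4 ≡ 14² = 196 ≡ 13; 40^8 ≡ 13² = 169 ≡ 47; 40^16 ≡ 47² = 2209 ≡ 13.
Since 30 = 16 + 8 + 4 + 2, 40^30 ≡ 13 · 47 · 13 · 14; multiplying out mod 61: 13·47 = 611 ≡ 1, then 1·13 = 13 ≡ 13, then 13·14 = 182 ≡ 60. Thus 40^30 ≡ 60 ≡ −1 (mod 61).
By Euler's criterion 40 is a quadratic non-residue mod 61: no k satisfies k² ≡ 40 (mod 61).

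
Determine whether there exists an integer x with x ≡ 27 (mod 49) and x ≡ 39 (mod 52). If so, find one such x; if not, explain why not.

gcd(49, 52) = 1, so the Chinese Remainder Theorem guarantees exactly one residue class mod 2548 satisfying both.
Write x = 27 + 49t and require 27 + 49t ≡ 39 (mod 52), i.e. 49t ≡ 12 (mod 52).
To invert 49 modulo 52: 52 = 1·49 + 3, 49 = 16·3 + 1, 3 = 3·1 + 0, and unwinding, 1 = 49 − 16·3 = 49 − 16·(52 − 1·49) = −16·52 + 17·49. Thus 49⁻¹ ≡ 17 (mod 52).
Multiplying by 17: t ≡ 17·12 = 204 ≡ 48 (mod 52).
With t = 48: x = 27 + 49·48 = 2379.
Check: 2379 mod 49 = 27, 2379 mod 52 = 39. ✓

x = 2379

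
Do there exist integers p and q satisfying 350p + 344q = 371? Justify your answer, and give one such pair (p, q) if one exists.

No such integers exist.

gcd(350, 344) = 2, so every integer of the form 350p + 344q is a multiple of 2.
But 371 = 2·185 + 1, so 2 ∤ 371.
Therefore 350p + 344q = 371 has no solution in integers.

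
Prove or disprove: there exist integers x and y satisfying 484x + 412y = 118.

No, no such integers exist.

gcd(484, 412) = 4, so every integer of the form 484x + 412y is a multiple of 4.
But 118 = 4·29 + 2, so 4 ∤ 118.
Therefore 484x + 412y = 118 has no solution in integers.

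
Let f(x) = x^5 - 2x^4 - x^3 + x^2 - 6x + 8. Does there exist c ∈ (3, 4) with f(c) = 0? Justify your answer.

f(3) = 53 and f(4) = 448, both positive, so a sign-change argument is unavailable; we show f keeps this sign on the whole interval.
Substitute x = 3 + u, where 0 < u < 1 on the interval. Expanding, f(3 + u) = u^5 + 13u^4 + 65u^3 + 154u^2 + 162u + 53.
The nonzero coefficients here are all positive, so for u > 0 every term is positive (or zero), and the constant term 53 is strictly positive.
Therefore f(x) > 0 throughout (3, 4), and f has no zero there.

No such root exists.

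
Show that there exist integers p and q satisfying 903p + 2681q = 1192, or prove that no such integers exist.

There are no such integers.

gcd(903, 2681) = 7, so every integer of the form 903p + 2681q is a multiple of 7.
But 1192 is not a multiple of 7 (it leaves remainder 2).
Therefore 903p + 2681q = 1192 has no solution in integers.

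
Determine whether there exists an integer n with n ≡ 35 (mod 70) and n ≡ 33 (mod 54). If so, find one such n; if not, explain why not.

n = 735

Here gcd(70, 54) = 2, and both 35 and 33 leave remainder 1 mod 2, so the system is consistent.
Write n = 35 + 70t. Then 70t ≡ 33 − 35 ≡ 52 (mod 54); dividing through by 2 gives 35t ≡ 26 (mod 27).
35 ≡ 8 (mod 27), so this reads 8t ≡ 26 (mod 27). Note 8·17 = 136 ≡ 1 (mod 27) (as 136 − 1 = 5·27), so 8⁻¹ ≡ 17.
Therefore t ≡ 17·26 = 442 ≡ 10 (mod 27).
Then n = 35 + 70·10 = 735.
Indeed 735 ≡ 35 (mod 70) and 735 ≡ 33 (mod 54).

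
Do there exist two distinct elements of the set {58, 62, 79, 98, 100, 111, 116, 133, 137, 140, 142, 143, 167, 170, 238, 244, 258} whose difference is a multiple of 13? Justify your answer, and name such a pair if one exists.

62 mod 13 = 10 and 140 mod 13 = 10, so 140 − 62 = 78 = 6·13.

62 and 140 are such a pair.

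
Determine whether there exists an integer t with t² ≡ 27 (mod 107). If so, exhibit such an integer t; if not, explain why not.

Take t = 54. Then 54² = 2916 = 27·107 + 27, so 54² ≡ 27 (mod 107).

t = 54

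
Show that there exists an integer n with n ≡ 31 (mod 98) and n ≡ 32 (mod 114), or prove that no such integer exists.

Reduce both congruences modulo 2, which divides 98 and 114: they say n ≡ 31 (mod 2) and n ≡ 32 (mod 2).
These are incompatible: 31 − 32 = -1 is not divisible by 2.
Therefore no such n exists.

No, no such integer exists.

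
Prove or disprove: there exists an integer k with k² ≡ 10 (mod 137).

No, no such integer exists.

137 is prime, so by Euler's criterion 10 is a square mod 137 iff 10^((137−1)/2) = 10^68 ≡ 1 (mod 137).
Squaring successively (mod 137): 10^2 = 100 ≡ 100; 10^4 ≡ 100² = 10000 ≡ 136; 10^8 ≡ 136² = 18496 ≡ 1; 10^16 ≡ 1² = 1 ≡ 1; 10^32 ≡ 1² = 1 ≡ 1; 10^64 ≡ 1² = 1 ≡ 1.
Since 68 = 64 + 4, 10^68 ≡ 1 · 136; multiplying out mod 137: 1·136 = 136 ≡ 136. Thus 10^68 ≡ 136 ≡ −1 (mod 137).
The value −1 means 10 is a non-residue modulo 137, so k² ≡ 10 (mod 137) is impossible.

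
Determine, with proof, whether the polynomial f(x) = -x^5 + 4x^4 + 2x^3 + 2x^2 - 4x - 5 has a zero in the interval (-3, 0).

Yes, f has a root in the interval.

f(-3) = 538 and f(0) = -5, which have opposite signs.
f is continuous everywhere (it is a polynomial), in particular on [-3, 0].
By the Intermediate Value Theorem, f takes the value 0 somewhere in the open interval.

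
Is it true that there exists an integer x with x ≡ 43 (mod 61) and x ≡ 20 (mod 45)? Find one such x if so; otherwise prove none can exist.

gcd(61, 45) = 1, so the Chinese Remainder Theorem guarantees exactly one residue class mod 2745 satisfying both.
Any solution of the first congruence is x = 43 + 61t; substituting into the second, 61t ≡ 20 − 43 ≡ 22 (mod 45).
61 ≡ 16 (mod 45), so this reads 16t ≡ 22 (mod 45). Invert 16 mod 45 by the Euclidean algorithm: 45 = 2·16 + 13, 16 = 1·13 + 3, 13 = 4·3 + 1, 3 = 3·1 + 0; back-substituting, 1 = 13 − 4·3 = 13 − 4·(16 − 1·13) = −4·16 + 5·13 = −4·16 + 5·(45 − 2·16) = 5·45 − 14·16. Hence 16·(-14) ≡ 1, so 16⁻¹ ≡ -14 ≡ 31 (mod 45).
Therefore t ≡ 31·22 = 682 ≡ 7 (mod 45).
Taking t = 7 gives x = 43 + 61·7 = 470.
Indeed 470 ≡ 43 (mod 61) and 470 ≡ 20 (mod 45).

x = 470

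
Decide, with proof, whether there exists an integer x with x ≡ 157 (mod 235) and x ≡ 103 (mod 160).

No, no such integer exists.

Both moduli are multiples of 5 = gcd(235, 160), so any solution would satisfy x ≡ 157 and x ≡ 103 modulo 5 simultaneously.
These are incompatible: 157 − 103 = 54 is not divisible by 5.
So no integer satisfies both congruences.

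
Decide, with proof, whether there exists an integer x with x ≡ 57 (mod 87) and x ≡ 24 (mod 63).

The moduli are not coprime: gcd(87, 63) = 3. Compatibility requires 3 ∣ (24 − 57) = -33, which holds, so solutions exist.
Put x = 57 + 87t, so we need 87t ≡ 30 (mod 63), equivalently (divide by 3) 29t ≡ 10 (mod 21).
29 ≡ 8 (mod 21), so this reads 8t ≡ 10 (mod 21). To invert 8 modulo 21: 21 = 2·8 + 5, 8 = 1·5 + 3, 5 = 1·3 + 2, 3 = 1·2 + 1, 2 = 2·1 + 0, and unwinding, 1 = 3 − 1·2 = 3 − (5 − 1·3) = −5 + 2·3 = −5 + 2·(8 − 1·5) = 2·8 − 3·5 = 2·8 − 3·(21 − 2·8) = −3·21 + 8·8. Thus 8⁻¹ ≡ 8 (mod 21).
Therefore t ≡ 8·10 = 80 ≡ 17 (mod 21).
Then x = 57 + 87·17 = 1536.
Indeed 1536 ≡ 57 (mod 87) and 1536 ≡ 24 (mod 63).

x = 1536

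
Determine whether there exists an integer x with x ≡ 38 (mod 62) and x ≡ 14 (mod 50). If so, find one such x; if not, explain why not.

x = 1464

gcd(62, 50) = 2. A simultaneous solution exists iff 38 ≡ 14 (mod 2); here 38 mod 2 = 0 = 14 mod 2, so it does.
Write x = 38 + 62t. Then 62t ≡ 14 − 38 ≡ 26 (mod 50); dividing through by 2 gives 31t ≡ 13 (mod 25).
31 ≡ 6 (mod 25), so this reads 6t ≡ 13 (mod 25). To invert 6 modulo 25: 25 = 4·6 + 1, 6 = 6·1 + 0, and unwinding, 1 = 25 − 4·6. Thus 6⁻¹ ≡ -4 ≡ 21 (mod 25).
Multiplying by 21: t ≡ 21·13 = 273 ≡ 23 (mod 25).
Then x = 38 + 62·23 = 1464.
Verify: 1464 = 23·62 + 38 and 1464 = 29·50 + 14. ✓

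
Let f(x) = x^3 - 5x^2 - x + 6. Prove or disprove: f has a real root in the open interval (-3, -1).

f(-3) = -63 and f(-1) = 1, which have opposite signs.
Since f is a polynomial it is continuous on [-3, -1].
By the Intermediate Value Theorem f must vanish at some point of (-3, -1).

Such a root exists.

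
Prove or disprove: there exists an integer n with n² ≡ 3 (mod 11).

n = 6 works: 6² = 36, and 36 − 3 = 33 = 3·11.

n = 6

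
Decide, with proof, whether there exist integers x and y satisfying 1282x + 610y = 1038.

x = 184, y = -385

gcd(1282, 610) = 2, and 2 divides 1038, so integer solutions exist.
Dividing through by 2 reduces the equation to 641x + 305y = 519.
Dividing repeatedly: 641 = 2·305 + 31, 305 = 9·31 + 26, 31 = 1·26 + 5, 26 = 5·5 + 1, 5 = 5·1 + 0.
Working back up the chain: 1 = 26 − 5·5 = 26 − 5·(31 − 1·26) = −5·31 + 6·26 = −5·31 + 6·(305 − 9·31) = 6·305 − 59·31 = 6·305 − 59·(641 − 2·305) = −59·641 + 124·305. So 641·(-59) + 305·124 = 1.
Times 519: 641·(-30621) + 305·64356 = 519, so (-30621, 64356) solves it.
Shifting by a multiple of (305, −641) keeps it a solution: x = -30621 + 101·305 = 184, y = 64356 − 101·641 = -385.
Check: 1282·184 + 610·(-385) = 235888 − 234850 = 1038. ✓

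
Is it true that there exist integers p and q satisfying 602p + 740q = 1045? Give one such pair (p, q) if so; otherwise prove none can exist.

Both 602 and 740 are divisible by gcd(602, 740) = 2, hence so is any combination 602p + 740q.
But 1045 is not a multiple of 2 (it leaves remainder 1).
Hence no integers p, q satisfy the equation.

No, no such integers exist.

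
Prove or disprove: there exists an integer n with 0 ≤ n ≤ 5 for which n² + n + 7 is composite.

n = 1

At n = 1: 1² + 1 + 7 = 9 = 3·3, which is composite.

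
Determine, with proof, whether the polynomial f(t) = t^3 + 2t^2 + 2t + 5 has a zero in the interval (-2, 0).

f(-2) = 1 and f(0) = 5, both positive.
f'(t) = 3t^2 + 4t + 2 has discriminant 4² − 4·3·2 = -8 < 0, so f' has no real roots and is positive for every real t.
Hence f is strictly increasing on ℝ, and in particular on [-2, 0]. A strictly monotone function with same-sign endpoint values stays positive on the whole interval, so f has no zero in (-2, 0).

f has no root in that interval.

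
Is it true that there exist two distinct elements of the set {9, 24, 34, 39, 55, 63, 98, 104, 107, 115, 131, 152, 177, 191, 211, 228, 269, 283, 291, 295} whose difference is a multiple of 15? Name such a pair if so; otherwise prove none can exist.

Both 9 and 24 leave remainder 9 on division by 15; their difference 15 = 1·15 is a multiple of 15.

Yes: 9 and 24.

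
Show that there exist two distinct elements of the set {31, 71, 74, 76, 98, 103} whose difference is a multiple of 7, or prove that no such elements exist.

Reduce each element modulo 7: 31↦3, 71↦1, 74↦4, 76↦6, 98↦0, 103↦5.
No residue repeats among the 6 elements, so no pair has difference ≡ 0 (mod 7).

There is no such pair.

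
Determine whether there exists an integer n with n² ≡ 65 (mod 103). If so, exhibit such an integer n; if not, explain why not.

Apply Euler's criterion with the prime 103: 65 is a quadratic residue iff 65^51 ≡ 1 (mod 103), and a non-residue iff it is ≡ −1.
Repeated squaring mod 103: 65^2 = 4225 ≡ 2; 65^4 ≡ 2² = 4 ≡ 4; 65^8 ≡ 4² = 16 ≡ 16; 65^16 ≡ 16² = 256 ≡ 50; 65^32 ≡ 50² = 2500 ≡ 28.
Since 51 = 32 + 16 + 2 + 1, 65^51 ≡ 28 · 50 · 2 · 65; multiplying out mod 103: 28·50 = 1400 ≡ 61, then 61·2 = 122 ≡ 19, then 19·65 = 1235 ≡ 102. Thus 65^51 ≡ 102 ≡ −1 (mod 103).
The value −1 means 65 is a non-residue modulo 103, so n² ≡ 65 (mod 103) is impossible.

No such integer exists.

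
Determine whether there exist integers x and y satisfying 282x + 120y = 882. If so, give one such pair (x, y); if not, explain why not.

x = 1, y = 5

gcd(282, 120) = 6, and 6 divides 882, so integer solutions exist.
Dividing through by 6 reduces the equation to 47x + 20y = 147.
Euclidean algorithm: 47 = 2·20 + 7, 20 = 2·7 + 6, 7 = 1·6 + 1, 6 = 6·1 + 0.
Working back up the chain: 1 = 7 − 1·6 = 7 − (20 − 2·7) = −20 + 3·7 = −20 + 3·(47 − 2·20) = 3·47 − 7·20. So 47·3 + 20·(-7) = 1.
Times 147: 47·441 + 20·(-1029) = 147, so (441, -1029) solves it.
Subtracting 22·20 from x and adding 22·47 to y gives the tidier solution (1, 5).
Indeed 282·1 + 120·5 = 282 + 600 = 882.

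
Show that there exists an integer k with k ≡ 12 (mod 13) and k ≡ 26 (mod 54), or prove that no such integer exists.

k = 350

The moduli 13 and 54 are coprime, so by the Chinese Remainder Theorem a unique solution modulo 702 exists.
Write k = 12 + 13t and require 12 + 13t ≡ 26 (mod 54), i.e. 13t ≡ 14 (mod 54).
Invert 13 mod 54 by the Euclidean algorithm: 54 = 4·13 + 2, 13 = 6·2 + 1, 2 = 2·1 + 0; back-substituting, 1 = 13 − 6·2 = 13 − 6·(54 − 4·13) = −6·54 + 25·13. Hence 13·25 ≡ 1, so 13⁻¹ ≡ 25 (mod 54).
Therefore t ≡ 25·14 = 350 ≡ 26 (mod 54).
Taking t = 26 gives k = 12 + 13·26 = 350.
Check: 350 mod 13 = 12, 350 mod 54 = 26. ✓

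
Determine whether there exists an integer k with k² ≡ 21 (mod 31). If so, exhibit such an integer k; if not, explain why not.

31 is prime, so by Euler's criterion 21 is a square mod 31 iff 21^((31−1)/2) = 21^15 ≡ 1 (mod 31).
Repeated squaring mod 31: 21^2 = 441 ≡ 7; 21^4 ≡ 7² = 49 ≡ 18; 21^8 ≡ 18² = 324 ≡ 14.
Since 15 = 8 + 4 + 2 + 1, 21^15 ≡ 14 · 18 · 7 · 21; multiplying out mod 31: 14·18 = 252 ≡ 4, then 4·7 = 28 ≡ 28, then 28·21 = 588 ≡ 30. Thus 21^15 ≡ 30 ≡ −1 (mod 31).
The value −1 means 21 is a non-residue modulo 31, so k² ≡ 21 (mod 31) is impossible.

There is no such integer.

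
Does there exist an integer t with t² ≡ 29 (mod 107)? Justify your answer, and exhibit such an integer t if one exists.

t = 52

Take t = 52. Then 52² = 2704 = 25·107 + 29, so 52² ≡ 29 (mod 107).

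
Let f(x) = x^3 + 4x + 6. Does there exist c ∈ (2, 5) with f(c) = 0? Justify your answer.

Evaluate at the endpoints: f(2) = 22, f(5) = 151 — same sign (positive).
The derivative f'(x) = 3x^2 + 4 is a quadratic with discriminant 0² − 4·3·4 = -48 < 0; it never vanishes, so it is always positive (sign of the leading coefficient).
Hence f is strictly increasing on ℝ, and in particular on [2, 5]. A strictly monotone function with same-sign endpoint values stays positive on the whole interval, so f has no zero in (2, 5).

No such root exists.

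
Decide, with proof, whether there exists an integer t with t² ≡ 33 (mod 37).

Take t = 12. Then 12² = 144 = 3·37 + 33, so 12² ≡ 33 (mod 37).

t = 12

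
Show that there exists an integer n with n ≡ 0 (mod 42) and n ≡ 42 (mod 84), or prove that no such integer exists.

The moduli are not coprime: gcd(42, 84) = 42. Compatibility requires 42 ∣ (42 − 0) = 42, which holds, so solutions exist.
Step through n = 0, 0 + 42, 0 + 2·42, …: the values 0, 42 reduce mod 84 to 0, 42. The value 42 hits 42.
Indeed 42 ≡ 0 (mod 42) and 42 ≡ 42 (mod 84).

n = 42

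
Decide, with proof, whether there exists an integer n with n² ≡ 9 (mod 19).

n = 3

Take n = 3. Then 3² = 9, and since 0 ≤ 9 < 19 this is already reduced: 3² ≡ 9 (mod 19).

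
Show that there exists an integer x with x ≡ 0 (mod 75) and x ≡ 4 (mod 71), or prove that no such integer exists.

x = 75

The moduli 75 and 71 are coprime, so by the Chinese Remainder Theorem a unique solution modulo 5325 exists.
Any solution of the first congruence is x = 0 + 75t; substituting into the second, 75t ≡ 4 − 0 ≡ 4 (mod 71).
75 ≡ 4 (mod 71), so this reads 4t ≡ 4 (mod 71). Since 4·18 = 72 = 1·71 + 1, the inverse of 4 mod 71 is 18.
Multiplying by 18: t ≡ 18·4 = 72 ≡ 1 (mod 71).
Taking t = 1 gives x = 0 + 75·1 = 75.
Verify: 75 = 1·75 + 0 and 75 = 1·71 + 4. ✓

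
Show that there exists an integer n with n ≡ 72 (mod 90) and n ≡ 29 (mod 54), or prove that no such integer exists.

No, no such integer exists.

Reduce both congruences modulo 18, which divides 90 and 54: they say n ≡ 72 (mod 18) and n ≡ 29 (mod 18).
But 72 mod 18 = 0 while 29 mod 18 = 11, a contradiction.
Hence the system has no solution.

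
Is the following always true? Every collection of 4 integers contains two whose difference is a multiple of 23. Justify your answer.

No; for instance {88, 89, 90, 91} is a counterexample.

Try 4 consecutive integers, 88, 89, 90, 91. Their remainders mod 23 are 19, 20, 21, 22 — pairwise different, as any 4 ≤ 23 consecutive integers have distinct residues.
No two share a residue, so no pair has difference divisible by 23; the claim fails for this set.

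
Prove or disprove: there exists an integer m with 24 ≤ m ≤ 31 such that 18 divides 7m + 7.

There is no such integer m in that range.

For m = 24, 25, …, 31 the values of 7m + 7 modulo 18 are 13, 2, 9, 16, 5, 12, 1, 8 respectively.
Since 0 is absent from this list, 18 ∤ 7m + 7 for every m with 24 ≤ m ≤ 31.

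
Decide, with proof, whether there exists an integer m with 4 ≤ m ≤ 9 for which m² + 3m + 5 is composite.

At m = 4: 4² + 3·4 + 5 = 33 = 3·11, which is composite.

m = 4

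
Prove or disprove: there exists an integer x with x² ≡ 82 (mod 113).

x = 67

x = 67 works: 67² = 4489, and 4489 − 82 = 4407 = 39·113.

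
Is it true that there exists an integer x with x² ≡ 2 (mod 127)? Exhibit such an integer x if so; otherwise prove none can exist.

x = 16

Take x = 16. Then 16² = 256 = 2·127 + 2, so 16² ≡ 2 (mod 127).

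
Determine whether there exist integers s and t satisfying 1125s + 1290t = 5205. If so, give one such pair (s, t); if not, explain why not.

gcd(1125, 1290) = 15, and 15 divides 5205, so integer solutions exist.
Dividing through by 15 reduces the equation to 75s + 86t = 347.
Dividing repeatedly: 86 = 1·75 + 11, 75 = 6·11 + 9, 11 = 1·9 + 2, 9 = 4·2 + 1, 2 = 2·1 + 0.
Working back up the chain: 1 = 9 − 4·2 = 9 − 4·(11 − 1·9) = −4·11 + 5·9 = −4·11 + 5·(75 − 6·11) = 5·75 − 34·11 = 5·75 − 34·(86 − 1·75) = −34·86 + 39·75. So 75·39 + 86·(-34) = 1.
Multiplying through by 347: s = 39·347 = 13533, t = (-34)·347 = -11798 is a solution.
The general solution is s = 13533 + 86k, t = -11798 − 75k; taking k = -157 gives the smaller pair s = 31, t = -23.
Indeed 1125·31 + 1290·(-23) = 34875 − 29670 = 5205.

s = 31, t = -23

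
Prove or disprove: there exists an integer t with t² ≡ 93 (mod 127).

127 is prime, so by Euler's criterion 93 is a square mod 127 iff 93^((127−1)/2) = 93^63 ≡ 1 (mod 127).
Repeated squaring mod 127: 93^2 = 8649 ≡ 13; 93^4 ≡ 13² = 169 ≡ 42; 93^8 ≡ 42² = 1764 ≡ 113; 93^16 ≡ 113² = 12769 ≡ 69; 93^32 ≡ 69² = 4761 ≡ 62.
Since 63 = 32 + 16 + 8 + 4 + 2 + 1, 93^63 ≡ 62 · 69 · 113 · 42 · 13 · 93; multiplying out mod 127: 62·69 = 4278 ≡ 87, then 87·113 = 9831 ≡ 52, then 52·42 = 2184 ≡ 25, then 25·13 = 325 ≡ 71, then 71·93 = 6603 ≡ 126. Thus 93^63 ≡ 126 ≡ −1 (mod 127).
The value −1 means 93 is a non-residue modulo 127, so t² ≡ 93 (mod 127) is impossible.

There is no such integer.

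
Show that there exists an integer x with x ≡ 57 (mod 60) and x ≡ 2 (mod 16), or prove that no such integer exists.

No such integer exists.

gcd(60, 16) = 4. If x ≡ 57 (mod 60) and x ≡ 2 (mod 16), then x ≡ 57 (mod 4) and x ≡ 2 (mod 4).
These are incompatible: 57 − 2 = 55 is not divisible by 4.
So no integer satisfies both congruences.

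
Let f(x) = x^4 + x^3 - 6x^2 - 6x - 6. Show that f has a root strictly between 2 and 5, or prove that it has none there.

f(2) = -18 and f(5) = 564, which have opposite signs.
As a polynomial, f is continuous on every closed interval.
By the Intermediate Value Theorem, f takes the value 0 somewhere in the open interval.

Such a root exists.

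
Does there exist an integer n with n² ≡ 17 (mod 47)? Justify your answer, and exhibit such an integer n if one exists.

n = 39

Take n = 39. Then 39² = 1521 = 32·47 + 17, so 39² ≡ 17 (mod 47).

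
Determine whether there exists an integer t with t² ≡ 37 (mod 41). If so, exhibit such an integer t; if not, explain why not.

t = 18 works: 18² = 324, and 324 − 37 = 287 = 7·41.

t = 18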